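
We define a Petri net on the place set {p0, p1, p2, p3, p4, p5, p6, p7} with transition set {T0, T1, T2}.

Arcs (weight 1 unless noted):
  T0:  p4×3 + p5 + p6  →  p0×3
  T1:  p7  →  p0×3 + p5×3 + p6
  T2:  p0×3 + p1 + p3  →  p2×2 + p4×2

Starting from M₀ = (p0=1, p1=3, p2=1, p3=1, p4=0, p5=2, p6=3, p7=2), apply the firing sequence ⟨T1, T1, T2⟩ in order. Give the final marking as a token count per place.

step 1: fire T1:  (p0=1, p1=3, p2=1, p3=1, p4=0, p5=2, p6=3, p7=2) → (p0=4, p1=3, p2=1, p3=1, p4=0, p5=5, p6=4, p7=1)
step 2: fire T1:  (p0=4, p1=3, p2=1, p3=1, p4=0, p5=5, p6=4, p7=1) → (p0=7, p1=3, p2=1, p3=1, p4=0, p5=8, p6=5, p7=0)
step 3: fire T2:  (p0=7, p1=3, p2=1, p3=1, p4=0, p5=8, p6=5, p7=0) → (p0=4, p1=2, p2=3, p3=0, p4=2, p5=8, p6=5, p7=0)

(p0=4, p1=2, p2=3, p3=0, p4=2, p5=8, p6=5, p7=0)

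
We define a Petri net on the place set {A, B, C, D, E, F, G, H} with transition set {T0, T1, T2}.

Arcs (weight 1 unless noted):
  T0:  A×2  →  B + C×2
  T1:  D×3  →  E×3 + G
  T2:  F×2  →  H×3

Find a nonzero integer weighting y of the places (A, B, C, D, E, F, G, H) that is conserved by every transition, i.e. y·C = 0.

y = (A:1, B:2, C:0, D:0, E:0, F:0, G:0, H:0)

Incidence matrix C (rows=places, cols=transitions):
       T0   T1   T2
    A  -2    0    0
    B   1    0    0
    C   2    0    0
    D   0   -3    0
    E   0    3    0
    F   0    0   -2
    G   0    1    0
    H   0    0    3

Candidate y = [1, 2, 0, 0, 0, 0, 0, 0]; check y·C column-wise:
  col T0: 1·-2 + 2·1 + 0·2 = 0
  col T1: 1·0 + 2·0 + 0·-3 + 0·3 + 0·1 = 0
  col T2: 1·0 + 2·0 + 0·-2 + 0·3 = 0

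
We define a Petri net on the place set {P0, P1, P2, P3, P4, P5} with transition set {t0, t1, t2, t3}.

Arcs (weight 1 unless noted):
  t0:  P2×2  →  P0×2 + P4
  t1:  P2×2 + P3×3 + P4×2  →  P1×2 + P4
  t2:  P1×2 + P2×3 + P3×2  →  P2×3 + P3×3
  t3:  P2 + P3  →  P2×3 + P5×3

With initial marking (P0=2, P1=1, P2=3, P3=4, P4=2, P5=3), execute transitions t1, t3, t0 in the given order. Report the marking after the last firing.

step 1: fire t1:  (P0=2, P1=1, P2=3, P3=4, P4=2, P5=3) → (P0=2, P1=3, P2=1, P3=1, P4=1, P5=3)
step 2: fire t3:  (P0=2, P1=3, P2=1, P3=1, P4=1, P5=3) → (P0=2, P1=3, P2=3, P3=0, P4=1, P5=6)
step 3: fire t0:  (P0=2, P1=3, P2=3, P3=0, P4=1, P5=6) → (P0=4, P1=3, P2=1, P3=0, P4=2, P5=6)

(P0=4, P1=3, P2=1, P3=0, P4=2, P5=6)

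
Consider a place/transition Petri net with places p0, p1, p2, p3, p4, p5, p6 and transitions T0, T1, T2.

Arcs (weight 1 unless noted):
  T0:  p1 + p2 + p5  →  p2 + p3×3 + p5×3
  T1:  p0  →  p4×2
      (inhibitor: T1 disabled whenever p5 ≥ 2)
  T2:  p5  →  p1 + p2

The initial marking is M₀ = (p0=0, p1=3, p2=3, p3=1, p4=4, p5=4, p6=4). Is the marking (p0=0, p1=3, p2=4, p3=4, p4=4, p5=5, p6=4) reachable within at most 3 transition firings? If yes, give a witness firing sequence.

step 1: fire T0:  (p0=0, p1=3, p2=3, p3=1, p4=4, p5=4, p6=4) → (p0=0, p1=2, p2=3, p3=4, p4=4, p5=6, p6=4)
step 2: fire T2:  (p0=0, p1=2, p2=3, p3=4, p4=4, p5=6, p6=4) → (p0=0, p1=3, p2=4, p3=4, p4=4, p5=5, p6=4)

YES — reachable via ⟨T0, T2⟩ (2 firings)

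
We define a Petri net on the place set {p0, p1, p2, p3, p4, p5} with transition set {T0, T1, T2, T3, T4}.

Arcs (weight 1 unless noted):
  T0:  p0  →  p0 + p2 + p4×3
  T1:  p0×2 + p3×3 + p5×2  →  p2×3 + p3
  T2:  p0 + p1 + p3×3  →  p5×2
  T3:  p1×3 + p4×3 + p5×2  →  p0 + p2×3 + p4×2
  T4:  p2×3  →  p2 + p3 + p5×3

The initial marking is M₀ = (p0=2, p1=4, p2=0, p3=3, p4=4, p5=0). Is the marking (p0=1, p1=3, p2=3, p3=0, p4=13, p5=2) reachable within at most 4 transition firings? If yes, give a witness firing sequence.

step 1: fire T0:  (p0=2, p1=4, p2=0, p3=3, p4=4, p5=0) → (p0=2, p1=4, p2=1, p3=3, p4=7, p5=0)
step 2: fire T0:  (p0=2, p1=4, p2=1, p3=3, p4=7, p5=0) → (p0=2, p1=4, p2=2, p3=3, p4=10, p5=0)
step 3: fire T0:  (p0=2, p1=4, p2=2, p3=3, p4=10, p5=0) → (p0=2, p1=4, p2=3, p3=3, p4=13, p5=0)
step 4: fire T2:  (p0=2, p1=4, p2=3, p3=3, p4=13, p5=0) → (p0=1, p1=3, p2=3, p3=0, p4=13, p5=2)

YES — reachable via ⟨T0, T0, T0, T2⟩ (4 firings)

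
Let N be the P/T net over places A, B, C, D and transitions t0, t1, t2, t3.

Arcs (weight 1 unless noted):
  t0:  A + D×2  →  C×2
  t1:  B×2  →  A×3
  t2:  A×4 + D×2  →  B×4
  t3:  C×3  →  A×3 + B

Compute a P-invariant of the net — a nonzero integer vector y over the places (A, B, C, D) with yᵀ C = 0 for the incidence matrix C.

y = (A:2, B:3, C:3, D:2)

Incidence matrix C (rows=places, cols=transitions):
       t0   t1   t2   t3
    A  -1    3   -4    3
    B   0   -2    4    1
    C   2    0    0   -3
    D  -2    0   -2    0

Candidate y = [2, 3, 3, 2]; check y·C column-wise:
  col t0: 2·-1 + 3·0 + 3·2 + 2·-2 = 0
  col t1: 2·3 + 3·-2 + 3·0 + 2·0 = 0
  col t2: 2·-4 + 3·4 + 3·0 + 2·-2 = 0
  col t3: 2·3 + 3·1 + 3·-3 + 2·0 = 0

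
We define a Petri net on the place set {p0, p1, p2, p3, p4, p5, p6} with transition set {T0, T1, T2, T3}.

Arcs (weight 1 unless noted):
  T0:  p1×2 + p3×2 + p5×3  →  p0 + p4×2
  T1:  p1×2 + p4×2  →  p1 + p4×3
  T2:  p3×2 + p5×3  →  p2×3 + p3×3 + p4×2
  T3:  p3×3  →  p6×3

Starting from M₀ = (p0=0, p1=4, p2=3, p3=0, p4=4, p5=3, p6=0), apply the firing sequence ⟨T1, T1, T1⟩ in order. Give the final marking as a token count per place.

(p0=0, p1=1, p2=3, p3=0, p4=7, p5=3, p6=0)

step 1: fire T1:  (p0=0, p1=4, p2=3, p3=0, p4=4, p5=3, p6=0) → (p0=0, p1=3, p2=3, p3=0, p4=5, p5=3, p6=0)
step 2: fire T1:  (p0=0, p1=3, p2=3, p3=0, p4=5, p5=3, p6=0) → (p0=0, p1=2, p2=3, p3=0, p4=6, p5=3, p6=0)
step 3: fire T1:  (p0=0, p1=2, p2=3, p3=0, p4=6, p5=3, p6=0) → (p0=0, p1=1, p2=3, p3=0, p4=7, p5=3, p6=0)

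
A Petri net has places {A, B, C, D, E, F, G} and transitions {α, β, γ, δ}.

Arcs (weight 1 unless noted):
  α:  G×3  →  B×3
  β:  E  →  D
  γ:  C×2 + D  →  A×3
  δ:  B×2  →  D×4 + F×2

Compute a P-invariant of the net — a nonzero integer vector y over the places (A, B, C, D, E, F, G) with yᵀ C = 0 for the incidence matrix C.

Incidence matrix C (rows=places, cols=transitions):
        α    β    γ    δ
    A   0    0    3    0
    B   3    0    0   -2
    C   0    0   -2    0
    D   0    1   -1    4
    E   0   -1    0    0
    F   0    0    0    2
    G  -3    0    0    0

Candidate y = [2, 0, 3, 0, 0, 0, 0]; check y·C column-wise:
  col α: 2·0 + 0·3 + 3·0 + 0·-3 = 0
  col β: 2·0 + 3·0 + 0·1 + 0·-1 = 0
  col γ: 2·3 + 3·-2 + 0·-1 = 0
  col δ: 2·0 + 0·-2 + 3·0 + 0·4 + 0·2 = 0

y = (A:2, B:0, C:3, D:0, E:0, F:0, G:0)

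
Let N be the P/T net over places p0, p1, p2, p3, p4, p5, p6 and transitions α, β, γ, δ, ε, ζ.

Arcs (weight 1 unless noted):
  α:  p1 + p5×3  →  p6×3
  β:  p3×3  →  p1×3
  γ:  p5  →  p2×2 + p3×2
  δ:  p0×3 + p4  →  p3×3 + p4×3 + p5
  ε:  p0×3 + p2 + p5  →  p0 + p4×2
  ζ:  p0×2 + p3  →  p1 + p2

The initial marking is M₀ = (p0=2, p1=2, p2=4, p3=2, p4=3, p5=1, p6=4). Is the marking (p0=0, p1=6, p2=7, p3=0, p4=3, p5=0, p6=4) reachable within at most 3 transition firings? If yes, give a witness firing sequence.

step 1: fire γ:  (p0=2, p1=2, p2=4, p3=2, p4=3, p5=1, p6=4) → (p0=2, p1=2, p2=6, p3=4, p4=3, p5=0, p6=4)
step 2: fire β:  (p0=2, p1=2, p2=6, p3=4, p4=3, p5=0, p6=4) → (p0=2, p1=5, p2=6, p3=1, p4=3, p5=0, p6=4)
step 3: fire ζ:  (p0=2, p1=5, p2=6, p3=1, p4=3, p5=0, p6=4) → (p0=0, p1=6, p2=7, p3=0, p4=3, p5=0, p6=4)

YES — reachable via ⟨γ, β, ζ⟩ (3 firings)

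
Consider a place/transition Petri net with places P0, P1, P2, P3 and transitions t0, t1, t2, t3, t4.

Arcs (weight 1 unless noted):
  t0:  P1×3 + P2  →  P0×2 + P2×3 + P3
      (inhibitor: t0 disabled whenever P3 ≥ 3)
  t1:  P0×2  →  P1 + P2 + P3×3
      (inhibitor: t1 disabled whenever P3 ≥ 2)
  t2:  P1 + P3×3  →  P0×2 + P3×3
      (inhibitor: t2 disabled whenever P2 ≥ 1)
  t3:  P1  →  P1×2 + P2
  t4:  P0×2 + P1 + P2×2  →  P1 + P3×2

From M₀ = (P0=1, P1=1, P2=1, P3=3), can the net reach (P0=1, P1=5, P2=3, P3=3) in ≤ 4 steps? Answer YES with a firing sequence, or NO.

depth 0: 1 marking
depth 1: 2 markings reached so far
depth 2: 3 markings reached so far
depth 3: 4 markings reached so far
depth 4: 5 markings reached so far
target is not among the 5 markings reachable within 4 steps

NO — not reachable within 4 firings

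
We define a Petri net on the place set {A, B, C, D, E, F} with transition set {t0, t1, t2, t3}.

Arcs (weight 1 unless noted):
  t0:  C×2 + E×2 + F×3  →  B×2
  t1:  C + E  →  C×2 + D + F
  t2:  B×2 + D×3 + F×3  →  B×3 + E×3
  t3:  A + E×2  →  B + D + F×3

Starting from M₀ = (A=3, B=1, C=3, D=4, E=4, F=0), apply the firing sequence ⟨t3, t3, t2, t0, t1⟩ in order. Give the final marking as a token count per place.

step 1: fire t3:  (A=3, B=1, C=3, D=4, E=4, F=0) → (A=2, B=2, C=3, D=5, E=2, F=3)
step 2: fire t3:  (A=2, B=2, C=3, D=5, E=2, F=3) → (A=1, B=3, C=3, D=6, E=0, F=6)
step 3: fire t2:  (A=1, B=3, C=3, D=6, E=0, F=6) → (A=1, B=4, C=3, D=3, E=3, F=3)
step 4: fire t0:  (A=1, B=4, C=3, D=3, E=3, F=3) → (A=1, B=6, C=1, D=3, E=1, F=0)
step 5: fire t1:  (A=1, B=6, C=1, D=3, E=1, F=0) → (A=1, B=6, C=2, D=4, E=0, F=1)

(A=1, B=6, C=2, D=4, E=0, F=1)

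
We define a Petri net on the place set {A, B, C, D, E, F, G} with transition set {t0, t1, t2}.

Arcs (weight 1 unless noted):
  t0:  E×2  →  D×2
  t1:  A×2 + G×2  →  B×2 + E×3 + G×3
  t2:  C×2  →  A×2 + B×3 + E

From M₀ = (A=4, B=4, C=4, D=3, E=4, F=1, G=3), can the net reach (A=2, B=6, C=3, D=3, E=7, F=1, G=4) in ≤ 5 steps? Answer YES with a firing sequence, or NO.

NO — not reachable within 5 firings

depth 0: 1 marking
depth 1: 4 markings reached so far
depth 2: 10 markings reached so far
depth 3: 17 markings reached so far
depth 4: 25 markings reached so far
depth 5: 33 markings reached so far
target is not among the 33 markings reachable within 5 steps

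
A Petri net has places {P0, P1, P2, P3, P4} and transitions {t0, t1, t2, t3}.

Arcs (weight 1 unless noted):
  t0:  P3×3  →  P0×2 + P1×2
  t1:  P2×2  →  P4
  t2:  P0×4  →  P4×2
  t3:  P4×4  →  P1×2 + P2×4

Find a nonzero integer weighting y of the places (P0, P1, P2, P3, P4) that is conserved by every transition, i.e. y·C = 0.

Incidence matrix C (rows=places, cols=transitions):
       t0   t1   t2   t3
   P0   2    0   -4    0
   P1   2    0    0    2
   P2   0   -2    0    4
   P3  -3    0    0    0
   P4   0    1    2   -4

Candidate y = [1, 2, 1, 2, 2]; check y·C column-wise:
  col t0: 1·2 + 2·2 + 1·0 + 2·-3 + 2·0 = 0
  col t1: 1·0 + 2·0 + 1·-2 + 2·0 + 2·1 = 0
  col t2: 1·-4 + 2·0 + 1·0 + 2·0 + 2·2 = 0
  col t3: 1·0 + 2·2 + 1·4 + 2·0 + 2·-4 = 0

y = (P0:1, P1:2, P2:1, P3:2, P4:2)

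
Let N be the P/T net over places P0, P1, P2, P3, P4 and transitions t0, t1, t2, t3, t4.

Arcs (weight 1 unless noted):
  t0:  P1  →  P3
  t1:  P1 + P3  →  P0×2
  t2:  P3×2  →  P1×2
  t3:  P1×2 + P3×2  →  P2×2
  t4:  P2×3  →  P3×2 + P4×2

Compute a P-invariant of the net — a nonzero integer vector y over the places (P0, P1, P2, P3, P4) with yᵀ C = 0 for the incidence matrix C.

Incidence matrix C (rows=places, cols=transitions):
       t0   t1   t2   t3   t4
   P0   0    2    0    0    0
   P1  -1   -1    2   -2    0
   P2   0    0    0    2   -3
   P3   1   -1   -2   -2    2
   P4   0    0    0    0    2

Candidate y = [1, 1, 2, 1, 2]; check y·C column-wise:
  col t0: 1·0 + 1·-1 + 2·0 + 1·1 + 2·0 = 0
  col t1: 1·2 + 1·-1 + 2·0 + 1·-1 + 2·0 = 0
  col t2: 1·0 + 1·2 + 2·0 + 1·-2 + 2·0 = 0
  col t3: 1·0 + 1·-2 + 2·2 + 1·-2 + 2·0 = 0
  col t4: 1·0 + 1·0 + 2·-3 + 1·2 + 2·2 = 0

y = (P0:1, P1:1, P2:2, P3:1, P4:2)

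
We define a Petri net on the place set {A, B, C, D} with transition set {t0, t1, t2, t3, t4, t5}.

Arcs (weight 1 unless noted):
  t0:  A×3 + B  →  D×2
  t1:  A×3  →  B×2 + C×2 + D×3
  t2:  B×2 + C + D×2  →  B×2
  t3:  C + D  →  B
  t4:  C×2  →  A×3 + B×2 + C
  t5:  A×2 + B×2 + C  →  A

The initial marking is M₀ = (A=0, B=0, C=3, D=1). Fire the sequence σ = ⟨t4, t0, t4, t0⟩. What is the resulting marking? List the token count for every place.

(A=0, B=2, C=1, D=5)

step 1: fire t4:  (A=0, B=0, C=3, D=1) → (A=3, B=2, C=2, D=1)
step 2: fire t0:  (A=3, B=2, C=2, D=1) → (A=0, B=1, C=2, D=3)
step 3: fire t4:  (A=0, B=1, C=2, D=3) → (A=3, B=3, C=1, D=3)
step 4: fire t0:  (A=3, B=3, C=1, D=3) → (A=0, B=2, C=1, D=5)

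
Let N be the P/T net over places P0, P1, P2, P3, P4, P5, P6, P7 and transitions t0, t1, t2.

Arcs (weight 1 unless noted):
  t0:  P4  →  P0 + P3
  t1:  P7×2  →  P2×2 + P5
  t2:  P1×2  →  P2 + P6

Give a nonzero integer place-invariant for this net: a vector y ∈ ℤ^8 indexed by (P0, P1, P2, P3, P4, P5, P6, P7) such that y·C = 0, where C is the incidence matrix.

Incidence matrix C (rows=places, cols=transitions):
       t0   t1   t2
   P0   1    0    0
   P1   0    0   -2
   P2   0    2    1
   P3   1    0    0
   P4  -1    0    0
   P5   0    1    0
   P6   0    0    1
   P7   0   -2    0

Candidate y = [1, 0, 0, -1, 0, 0, 0, 0]; check y·C column-wise:
  col t0: 1·1 + -1·1 + 0·-1 = 0
  col t1: 1·0 + 0·2 + -1·0 + 0·1 + 0·-2 = 0
  col t2: 1·0 + 0·-2 + 0·1 + -1·0 + 0·1 = 0

y = (P0:1, P1:0, P2:0, P3:-1, P4:0, P5:0, P6:0, P7:0)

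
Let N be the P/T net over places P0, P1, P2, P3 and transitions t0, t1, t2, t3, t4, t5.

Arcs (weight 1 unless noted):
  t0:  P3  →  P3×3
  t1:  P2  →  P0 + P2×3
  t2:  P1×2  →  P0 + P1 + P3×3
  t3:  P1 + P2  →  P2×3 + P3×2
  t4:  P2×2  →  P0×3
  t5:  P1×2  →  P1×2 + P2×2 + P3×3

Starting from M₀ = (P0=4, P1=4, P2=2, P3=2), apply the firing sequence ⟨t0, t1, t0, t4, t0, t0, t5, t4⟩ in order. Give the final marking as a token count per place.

(P0=11, P1=4, P2=2, P3=13)

step 1: fire t0:  (P0=4, P1=4, P2=2, P3=2) → (P0=4, P1=4, P2=2, P3=4)
step 2: fire t1:  (P0=4, P1=4, P2=2, P3=4) → (P0=5, P1=4, P2=4, P3=4)
step 3: fire t0:  (P0=5, P1=4, P2=4, P3=4) → (P0=5, P1=4, P2=4, P3=6)
step 4: fire t4:  (P0=5, P1=4, P2=4, P3=6) → (P0=8, P1=4, P2=2, P3=6)
step 5: fire t0:  (P0=8, P1=4, P2=2, P3=6) → (P0=8, P1=4, P2=2, P3=8)
step 6: fire t0:  (P0=8, P1=4, P2=2, P3=8) → (P0=8, P1=4, P2=2, P3=10)
step 7: fire t5:  (P0=8, P1=4, P2=2, P3=10) → (P0=8, P1=4, P2=4, P3=13)
step 8: fire t4:  (P0=8, P1=4, P2=4, P3=13) → (P0=11, P1=4, P2=2, P3=13)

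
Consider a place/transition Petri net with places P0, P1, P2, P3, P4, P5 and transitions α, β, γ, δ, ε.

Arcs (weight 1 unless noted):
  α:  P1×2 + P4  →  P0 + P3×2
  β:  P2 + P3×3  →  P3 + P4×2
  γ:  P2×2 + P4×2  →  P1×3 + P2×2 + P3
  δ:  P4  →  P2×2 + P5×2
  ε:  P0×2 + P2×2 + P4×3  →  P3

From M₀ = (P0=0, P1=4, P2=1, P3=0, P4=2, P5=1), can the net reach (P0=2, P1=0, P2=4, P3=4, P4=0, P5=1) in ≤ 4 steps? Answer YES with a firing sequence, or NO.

NO — not reachable within 4 firings

depth 0: 1 marking
depth 1: 3 markings reached so far
depth 2: 6 markings reached so far
depth 3: 7 markings reached so far
depth 4: 8 markings reached so far
target is not among the 8 markings reachable within 4 steps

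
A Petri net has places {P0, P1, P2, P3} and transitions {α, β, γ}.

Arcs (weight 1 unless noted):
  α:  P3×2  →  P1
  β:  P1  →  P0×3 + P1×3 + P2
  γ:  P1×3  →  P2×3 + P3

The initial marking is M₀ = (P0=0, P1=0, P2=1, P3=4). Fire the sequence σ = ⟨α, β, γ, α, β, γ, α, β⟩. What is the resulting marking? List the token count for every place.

(P0=9, P1=3, P2=10, P3=0)

step 1: fire α:  (P0=0, P1=0, P2=1, P3=4) → (P0=0, P1=1, P2=1, P3=2)
step 2: fire β:  (P0=0, P1=1, P2=1, P3=2) → (P0=3, P1=3, P2=2, P3=2)
step 3: fire γ:  (P0=3, P1=3, P2=2, P3=2) → (P0=3, P1=0, P2=5, P3=3)
step 4: fire α:  (P0=3, P1=0, P2=5, P3=3) → (P0=3, P1=1, P2=5, P3=1)
step 5: fire β:  (P0=3, P1=1, P2=5, P3=1) → (P0=6, P1=3, P2=6, P3=1)
step 6: fire γ:  (P0=6, P1=3, P2=6, P3=1) → (P0=6, P1=0, P2=9, P3=2)
step 7: fire α:  (P0=6, P1=0, P2=9, P3=2) → (P0=6, P1=1, P2=9, P3=0)
step 8: fire β:  (P0=6, P1=1, P2=9, P3=0) → (P0=9, P1=3, P2=10, P3=0)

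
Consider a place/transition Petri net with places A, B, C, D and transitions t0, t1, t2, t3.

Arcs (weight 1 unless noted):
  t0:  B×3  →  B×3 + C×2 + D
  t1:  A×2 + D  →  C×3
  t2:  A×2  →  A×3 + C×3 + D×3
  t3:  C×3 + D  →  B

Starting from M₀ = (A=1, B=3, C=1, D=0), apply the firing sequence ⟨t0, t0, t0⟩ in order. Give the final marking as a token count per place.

(A=1, B=3, C=7, D=3)

step 1: fire t0:  (A=1, B=3, C=1, D=0) → (A=1, B=3, C=3, D=1)
step 2: fire t0:  (A=1, B=3, C=3, D=1) → (A=1, B=3, C=5, D=2)
step 3: fire t0:  (A=1, B=3, C=5, D=2) → (A=1, B=3, C=7, D=3)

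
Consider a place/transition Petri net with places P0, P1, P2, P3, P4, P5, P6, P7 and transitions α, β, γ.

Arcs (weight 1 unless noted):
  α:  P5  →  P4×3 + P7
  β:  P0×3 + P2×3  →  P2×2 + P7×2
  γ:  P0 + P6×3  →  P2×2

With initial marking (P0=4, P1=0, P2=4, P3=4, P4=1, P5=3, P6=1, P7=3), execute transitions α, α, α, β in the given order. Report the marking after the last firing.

(P0=1, P1=0, P2=3, P3=4, P4=10, P5=0, P6=1, P7=8)

step 1: fire α:  (P0=4, P1=0, P2=4, P3=4, P4=1, P5=3, P6=1, P7=3) → (P0=4, P1=0, P2=4, P3=4, P4=4, P5=2, P6=1, P7=4)
step 2: fire α:  (P0=4, P1=0, P2=4, P3=4, P4=4, P5=2, P6=1, P7=4) → (P0=4, P1=0, P2=4, P3=4, P4=7, P5=1, P6=1, P7=5)
step 3: fire α:  (P0=4, P1=0, P2=4, P3=4, P4=7, P5=1, P6=1, P7=5) → (P0=4, P1=0, P2=4, P3=4, P4=10, P5=0, P6=1, P7=6)
step 4: fire β:  (P0=4, P1=0, P2=4, P3=4, P4=10, P5=0, P6=1, P7=6) → (P0=1, P1=0, P2=3, P3=4, P4=10, P5=0, P6=1, P7=8)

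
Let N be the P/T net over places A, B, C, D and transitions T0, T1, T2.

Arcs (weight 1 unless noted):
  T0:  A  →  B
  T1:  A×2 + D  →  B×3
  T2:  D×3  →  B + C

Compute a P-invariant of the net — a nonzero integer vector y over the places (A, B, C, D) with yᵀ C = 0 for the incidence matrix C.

Incidence matrix C (rows=places, cols=transitions):
       T0   T1   T2
    A  -1   -2    0
    B   1    3    1
    C   0    0    1
    D   0   -1   -3

Candidate y = [1, 1, 2, 1]; check y·C column-wise:
  col T0: 1·-1 + 1·1 + 2·0 + 1·0 = 0
  col T1: 1·-2 + 1·3 + 2·0 + 1·-1 = 0
  col T2: 1·0 + 1·1 + 2·1 + 1·-3 = 0

y = (A:1, B:1, C:2, D:1)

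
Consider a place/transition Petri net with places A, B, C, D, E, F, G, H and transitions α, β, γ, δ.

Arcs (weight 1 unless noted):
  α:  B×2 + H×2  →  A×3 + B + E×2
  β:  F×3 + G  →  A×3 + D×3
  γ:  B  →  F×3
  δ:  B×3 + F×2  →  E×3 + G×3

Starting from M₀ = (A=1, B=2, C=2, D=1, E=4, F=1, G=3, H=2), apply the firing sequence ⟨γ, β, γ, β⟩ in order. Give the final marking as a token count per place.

(A=7, B=0, C=2, D=7, E=4, F=1, G=1, H=2)

step 1: fire γ:  (A=1, B=2, C=2, D=1, E=4, F=1, G=3, H=2) → (A=1, B=1, C=2, D=1, E=4, F=4, G=3, H=2)
step 2: fire β:  (A=1, B=1, C=2, D=1, E=4, F=4, G=3, H=2) → (A=4, B=1, C=2, D=4, E=4, F=1, G=2, H=2)
step 3: fire γ:  (A=4, B=1, C=2, D=4, E=4, F=1, G=2, H=2) → (A=4, B=0, C=2, D=4, E=4, F=4, G=2, H=2)
step 4: fire β:  (A=4, B=0, C=2, D=4, E=4, F=4, G=2, H=2) → (A=7, B=0, C=2, D=7, E=4, F=1, G=1, H=2)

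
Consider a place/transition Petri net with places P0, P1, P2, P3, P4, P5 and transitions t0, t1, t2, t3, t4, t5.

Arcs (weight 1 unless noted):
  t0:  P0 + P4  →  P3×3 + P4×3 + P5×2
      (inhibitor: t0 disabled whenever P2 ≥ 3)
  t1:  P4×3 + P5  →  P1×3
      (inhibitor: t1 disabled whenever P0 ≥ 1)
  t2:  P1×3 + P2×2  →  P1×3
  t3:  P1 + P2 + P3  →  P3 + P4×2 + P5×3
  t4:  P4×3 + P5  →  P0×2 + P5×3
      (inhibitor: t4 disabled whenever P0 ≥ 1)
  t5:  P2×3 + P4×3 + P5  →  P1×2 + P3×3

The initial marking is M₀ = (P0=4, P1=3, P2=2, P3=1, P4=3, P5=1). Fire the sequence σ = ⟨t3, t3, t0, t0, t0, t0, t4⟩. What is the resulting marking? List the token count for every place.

(P0=2, P1=1, P2=0, P3=13, P4=12, P5=17)

step 1: fire t3:  (P0=4, P1=3, P2=2, P3=1, P4=3, P5=1) → (P0=4, P1=2, P2=1, P3=1, P4=5, P5=4)
step 2: fire t3:  (P0=4, P1=2, P2=1, P3=1, P4=5, P5=4) → (P0=4, P1=1, P2=0, P3=1, P4=7, P5=7)
step 3: fire t0:  (P0=4, P1=1, P2=0, P3=1, P4=7, P5=7) → (P0=3, P1=1, P2=0, P3=4, P4=9, P5=9)
step 4: fire t0:  (P0=3, P1=1, P2=0, P3=4, P4=9, P5=9) → (P0=2, P1=1, P2=0, P3=7, P4=11, P5=11)
step 5: fire t0:  (P0=2, P1=1, P2=0, P3=7, P4=11, P5=11) → (P0=1, P1=1, P2=0, P3=10, P4=13, P5=13)
step 6: fire t0:  (P0=1, P1=1, P2=0, P3=10, P4=13, P5=13) → (P0=0, P1=1, P2=0, P3=13, P4=15, P5=15)
step 7: fire t4:  (P0=0, P1=1, P2=0, P3=13, P4=15, P5=15) → (P0=2, P1=1, P2=0, P3=13, P4=12, P5=17)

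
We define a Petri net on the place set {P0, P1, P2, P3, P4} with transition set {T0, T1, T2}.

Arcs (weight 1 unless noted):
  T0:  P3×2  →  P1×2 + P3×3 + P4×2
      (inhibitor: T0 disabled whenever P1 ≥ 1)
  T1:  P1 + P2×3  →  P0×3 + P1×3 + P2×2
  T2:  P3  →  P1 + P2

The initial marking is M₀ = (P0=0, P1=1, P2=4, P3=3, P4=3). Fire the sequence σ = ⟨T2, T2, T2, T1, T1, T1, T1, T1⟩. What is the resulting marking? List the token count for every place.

step 1: fire T2:  (P0=0, P1=1, P2=4, P3=3, P4=3) → (P0=0, P1=2, P2=5, P3=2, P4=3)
step 2: fire T2:  (P0=0, P1=2, P2=5, P3=2, P4=3) → (P0=0, P1=3, P2=6, P3=1, P4=3)
step 3: fire T2:  (P0=0, P1=3, P2=6, P3=1, P4=3) → (P0=0, P1=4, P2=7, P3=0, P4=3)
step 4: fire T1:  (P0=0, P1=4, P2=7, P3=0, P4=3) → (P0=3, P1=6, P2=6, P3=0, P4=3)
step 5: fire T1:  (P0=3, P1=6, P2=6, P3=0, P4=3) → (P0=6, P1=8, P2=5, P3=0, P4=3)
step 6: fire T1:  (P0=6, P1=8, P2=5, P3=0, P4=3) → (P0=9, P1=10, P2=4, P3=0, P4=3)
step 7: fire T1:  (P0=9, P1=10, P2=4, P3=0, P4=3) → (P0=12, P1=12, P2=3, P3=0, P4=3)
step 8: fire T1:  (P0=12, P1=12, P2=3, P3=0, P4=3) → (P0=15, P1=14, P2=2, P3=0, P4=3)

(P0=15, P1=14, P2=2, P3=0, P4=3)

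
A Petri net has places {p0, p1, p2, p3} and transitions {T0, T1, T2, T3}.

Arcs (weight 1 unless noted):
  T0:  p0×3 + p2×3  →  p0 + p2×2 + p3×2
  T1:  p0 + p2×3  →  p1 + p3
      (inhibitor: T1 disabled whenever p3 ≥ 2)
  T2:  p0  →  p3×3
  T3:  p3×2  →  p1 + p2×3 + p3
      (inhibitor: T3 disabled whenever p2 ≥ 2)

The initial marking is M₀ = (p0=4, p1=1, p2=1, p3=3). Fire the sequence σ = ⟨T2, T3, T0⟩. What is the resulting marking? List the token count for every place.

(p0=1, p1=2, p2=3, p3=7)

step 1: fire T2:  (p0=4, p1=1, p2=1, p3=3) → (p0=3, p1=1, p2=1, p3=6)
step 2: fire T3:  (p0=3, p1=1, p2=1, p3=6) → (p0=3, p1=2, p2=4, p3=5)
step 3: fire T0:  (p0=3, p1=2, p2=4, p3=5) → (p0=1, p1=2, p2=3, p3=7)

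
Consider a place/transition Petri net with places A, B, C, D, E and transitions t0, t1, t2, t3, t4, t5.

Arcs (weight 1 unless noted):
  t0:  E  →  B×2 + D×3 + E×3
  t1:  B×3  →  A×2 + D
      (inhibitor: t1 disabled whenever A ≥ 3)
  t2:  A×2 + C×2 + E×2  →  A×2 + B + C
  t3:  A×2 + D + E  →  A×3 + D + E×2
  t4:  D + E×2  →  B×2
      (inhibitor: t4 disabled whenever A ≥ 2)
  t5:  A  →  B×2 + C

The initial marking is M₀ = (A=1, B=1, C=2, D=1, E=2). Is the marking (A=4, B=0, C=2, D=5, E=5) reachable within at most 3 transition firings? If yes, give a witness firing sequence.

step 1: fire t0:  (A=1, B=1, C=2, D=1, E=2) → (A=1, B=3, C=2, D=4, E=4)
step 2: fire t1:  (A=1, B=3, C=2, D=4, E=4) → (A=3, B=0, C=2, D=5, E=4)
step 3: fire t3:  (A=3, B=0, C=2, D=5, E=4) → (A=4, B=0, C=2, D=5, E=5)

YES — reachable via ⟨t0, t1, t3⟩ (3 firings)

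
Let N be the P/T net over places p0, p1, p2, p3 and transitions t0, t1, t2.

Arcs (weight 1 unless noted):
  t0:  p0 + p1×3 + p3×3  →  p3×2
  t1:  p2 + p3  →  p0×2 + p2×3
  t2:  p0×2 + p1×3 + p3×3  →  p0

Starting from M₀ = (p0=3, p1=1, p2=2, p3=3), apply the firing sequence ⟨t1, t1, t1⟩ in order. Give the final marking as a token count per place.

(p0=9, p1=1, p2=8, p3=0)

step 1: fire t1:  (p0=3, p1=1, p2=2, p3=3) → (p0=5, p1=1, p2=4, p3=2)
step 2: fire t1:  (p0=5, p1=1, p2=4, p3=2) → (p0=7, p1=1, p2=6, p3=1)
step 3: fire t1:  (p0=7, p1=1, p2=6, p3=1) → (p0=9, p1=1, p2=8, p3=0)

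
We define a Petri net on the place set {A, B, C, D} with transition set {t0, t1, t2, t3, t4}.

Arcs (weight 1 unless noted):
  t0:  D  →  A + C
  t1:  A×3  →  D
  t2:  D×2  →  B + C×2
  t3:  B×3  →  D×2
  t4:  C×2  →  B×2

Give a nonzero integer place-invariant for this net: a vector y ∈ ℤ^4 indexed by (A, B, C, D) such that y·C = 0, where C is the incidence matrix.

Incidence matrix C (rows=places, cols=transitions):
       t0   t1   t2   t3   t4
    A   1   -3    0    0    0
    B   0    0    1   -3    2
    C   1    0    2    0   -2
    D  -1    1   -2    2    0

Candidate y = [1, 2, 2, 3]; check y·C column-wise:
  col t0: 1·1 + 2·0 + 2·1 + 3·-1 = 0
  col t1: 1·-3 + 2·0 + 2·0 + 3·1 = 0
  col t2: 1·0 + 2·1 + 2·2 + 3·-2 = 0
  col t3: 1·0 + 2·-3 + 2·0 + 3·2 = 0
  col t4: 1·0 + 2·2 + 2·-2 + 3·0 = 0

y = (A:1, B:2, C:2, D:3)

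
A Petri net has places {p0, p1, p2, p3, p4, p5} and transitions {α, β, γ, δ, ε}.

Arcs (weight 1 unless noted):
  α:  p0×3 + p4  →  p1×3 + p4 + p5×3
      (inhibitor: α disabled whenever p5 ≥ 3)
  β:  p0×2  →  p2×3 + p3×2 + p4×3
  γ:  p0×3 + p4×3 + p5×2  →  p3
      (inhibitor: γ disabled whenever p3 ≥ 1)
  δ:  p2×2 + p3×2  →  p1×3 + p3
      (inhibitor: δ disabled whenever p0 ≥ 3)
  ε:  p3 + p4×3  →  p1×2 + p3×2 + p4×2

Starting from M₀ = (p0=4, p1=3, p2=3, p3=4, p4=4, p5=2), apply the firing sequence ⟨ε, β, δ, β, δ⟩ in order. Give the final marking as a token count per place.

(p0=0, p1=11, p2=5, p3=7, p4=9, p5=2)

step 1: fire ε:  (p0=4, p1=3, p2=3, p3=4, p4=4, p5=2) → (p0=4, p1=5, p2=3, p3=5, p4=3, p5=2)
step 2: fire β:  (p0=4, p1=5, p2=3, p3=5, p4=3, p5=2) → (p0=2, p1=5, p2=6, p3=7, p4=6, p5=2)
step 3: fire δ:  (p0=2, p1=5, p2=6, p3=7, p4=6, p5=2) → (p0=2, p1=8, p2=4, p3=6, p4=6, p5=2)
step 4: fire β:  (p0=2, p1=8, p2=4, p3=6, p4=6, p5=2) → (p0=0, p1=8, p2=7, p3=8, p4=9, p5=2)
step 5: fire δ:  (p0=0, p1=8, p2=7, p3=8, p4=9, p5=2) → (p0=0, p1=11, p2=5, p3=7, p4=9, p5=2)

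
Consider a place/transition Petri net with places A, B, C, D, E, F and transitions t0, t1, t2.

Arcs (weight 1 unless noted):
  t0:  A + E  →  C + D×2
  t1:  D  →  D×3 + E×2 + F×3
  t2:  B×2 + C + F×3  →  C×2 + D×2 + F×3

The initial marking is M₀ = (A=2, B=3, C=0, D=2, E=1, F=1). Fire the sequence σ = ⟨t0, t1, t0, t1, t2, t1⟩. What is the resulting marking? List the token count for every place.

(A=0, B=1, C=3, D=14, E=5, F=10)

step 1: fire t0:  (A=2, B=3, C=0, D=2, E=1, F=1) → (A=1, B=3, C=1, D=4, E=0, F=1)
step 2: fire t1:  (A=1, B=3, C=1, D=4, E=0, F=1) → (A=1, B=3, C=1, D=6, E=2, F=4)
step 3: fire t0:  (A=1, B=3, C=1, D=6, E=2, F=4) → (A=0, B=3, C=2, D=8, E=1, F=4)
step 4: fire t1:  (A=0, B=3, C=2, D=8, E=1, F=4) → (A=0, B=3, C=2, D=10, E=3, F=7)
step 5: fire t2:  (A=0, B=3, C=2, D=10, E=3, F=7) → (A=0, B=1, C=3, D=12, E=3, F=7)
step 6: fire t1:  (A=0, B=1, C=3, D=12, E=3, F=7) → (A=0, B=1, C=3, D=14, E=5, F=10)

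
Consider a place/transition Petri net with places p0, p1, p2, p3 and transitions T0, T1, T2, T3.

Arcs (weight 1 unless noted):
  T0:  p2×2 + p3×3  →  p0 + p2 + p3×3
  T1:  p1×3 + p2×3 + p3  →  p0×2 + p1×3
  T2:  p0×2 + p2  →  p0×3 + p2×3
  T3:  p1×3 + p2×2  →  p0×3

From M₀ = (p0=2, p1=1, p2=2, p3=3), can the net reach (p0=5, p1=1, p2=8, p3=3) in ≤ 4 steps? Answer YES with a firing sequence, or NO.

YES — reachable via ⟨T2, T2, T2⟩ (3 firings)

step 1: fire T2:  (p0=2, p1=1, p2=2, p3=3) → (p0=3, p1=1, p2=4, p3=3)
step 2: fire T2:  (p0=3, p1=1, p2=4, p3=3) → (p0=4, p1=1, p2=6, p3=3)
step 3: fire T2:  (p0=4, p1=1, p2=6, p3=3) → (p0=5, p1=1, p2=8, p3=3)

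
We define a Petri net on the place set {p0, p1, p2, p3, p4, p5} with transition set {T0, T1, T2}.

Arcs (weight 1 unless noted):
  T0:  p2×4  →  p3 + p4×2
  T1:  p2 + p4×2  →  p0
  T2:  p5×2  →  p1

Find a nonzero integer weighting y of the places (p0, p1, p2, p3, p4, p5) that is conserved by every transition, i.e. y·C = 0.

Incidence matrix C (rows=places, cols=transitions):
       T0   T1   T2
   p0   0    1    0
   p1   0    0    1
   p2  -4   -1    0
   p3   1    0    0
   p4   2   -2    0
   p5   0    0   -2

Candidate y = [1, 0, 1, 4, 0, 0]; check y·C column-wise:
  col T0: 1·0 + 1·-4 + 4·1 + 0·2 = 0
  col T1: 1·1 + 1·-1 + 4·0 + 0·-2 = 0
  col T2: 1·0 + 0·1 + 1·0 + 4·0 + 0·-2 = 0

y = (p0:1, p1:0, p2:1, p3:4, p4:0, p5:0)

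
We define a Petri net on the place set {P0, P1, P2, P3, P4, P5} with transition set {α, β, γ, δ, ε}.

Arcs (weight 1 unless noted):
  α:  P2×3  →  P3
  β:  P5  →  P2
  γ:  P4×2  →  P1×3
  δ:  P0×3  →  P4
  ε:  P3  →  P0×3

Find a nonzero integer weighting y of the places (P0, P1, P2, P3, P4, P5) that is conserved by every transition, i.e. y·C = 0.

y = (P0:1, P1:2, P2:1, P3:3, P4:3, P5:1)

Incidence matrix C (rows=places, cols=transitions):
        α    β    γ    δ    ε
   P0   0    0    0   -3    3
   P1   0    0    3    0    0
   P2  -3    1    0    0    0
   P3   1    0    0    0   -1
   P4   0    0   -2    1    0
   P5   0   -1    0    0    0

Candidate y = [1, 2, 1, 3, 3, 1]; check y·C column-wise:
  col α: 1·0 + 2·0 + 1·-3 + 3·1 + 3·0 + 1·0 = 0
  col β: 1·0 + 2·0 + 1·1 + 3·0 + 3·0 + 1·-1 = 0
  col γ: 1·0 + 2·3 + 1·0 + 3·0 + 3·-2 + 1·0 = 0
  col δ: 1·-3 + 2·0 + 1·0 + 3·0 + 3·1 + 1·0 = 0
  col ε: 1·3 + 2·0 + 1·0 + 3·-1 + 3·0 + 1·0 = 0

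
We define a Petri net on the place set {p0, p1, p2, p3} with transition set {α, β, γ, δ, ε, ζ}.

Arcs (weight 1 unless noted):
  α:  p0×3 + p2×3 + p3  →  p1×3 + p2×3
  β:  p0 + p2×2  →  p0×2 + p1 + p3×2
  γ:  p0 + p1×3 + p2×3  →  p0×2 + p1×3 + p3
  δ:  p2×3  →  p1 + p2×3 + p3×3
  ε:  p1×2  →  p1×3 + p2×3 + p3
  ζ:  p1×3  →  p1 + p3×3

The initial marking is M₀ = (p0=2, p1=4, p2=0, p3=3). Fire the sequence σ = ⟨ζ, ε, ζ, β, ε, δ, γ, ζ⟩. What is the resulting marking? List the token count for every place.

(p0=4, p1=2, p2=1, p3=20)

step 1: fire ζ:  (p0=2, p1=4, p2=0, p3=3) → (p0=2, p1=2, p2=0, p3=6)
step 2: fire ε:  (p0=2, p1=2, p2=0, p3=6) → (p0=2, p1=3, p2=3, p3=7)
step 3: fire ζ:  (p0=2, p1=3, p2=3, p3=7) → (p0=2, p1=1, p2=3, p3=10)
step 4: fire β:  (p0=2, p1=1, p2=3, p3=10) → (p0=3, p1=2, p2=1, p3=12)
step 5: fire ε:  (p0=3, p1=2, p2=1, p3=12) → (p0=3, p1=3, p2=4, p3=13)
step 6: fire δ:  (p0=3, p1=3, p2=4, p3=13) → (p0=3, p1=4, p2=4, p3=16)
step 7: fire γ:  (p0=3, p1=4, p2=4, p3=16) → (p0=4, p1=4, p2=1, p3=17)
step 8: fire ζ:  (p0=4, p1=4, p2=1, p3=17) → (p0=4, p1=2, p2=1, p3=20)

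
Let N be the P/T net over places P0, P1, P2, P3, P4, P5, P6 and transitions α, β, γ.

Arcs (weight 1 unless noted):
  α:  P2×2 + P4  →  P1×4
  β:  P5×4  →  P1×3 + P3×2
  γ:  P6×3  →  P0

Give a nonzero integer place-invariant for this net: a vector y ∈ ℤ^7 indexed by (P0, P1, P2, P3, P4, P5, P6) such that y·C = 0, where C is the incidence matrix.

Incidence matrix C (rows=places, cols=transitions):
        α    β    γ
   P0   0    0    1
   P1   4    3    0
   P2  -2    0    0
   P3   0    2    0
   P4  -1    0    0
   P5   0   -4    0
   P6   0    0   -3

Candidate y = [0, 2, 4, -3, 0, 0, 0]; check y·C column-wise:
  col α: 2·4 + 4·-2 + -3·0 + 0·-1 = 0
  col β: 2·3 + 4·0 + -3·2 + 0·-4 = 0
  col γ: 0·1 + 2·0 + 4·0 + -3·0 + 0·-3 = 0

y = (P0:0, P1:2, P2:4, P3:-3, P4:0, P5:0, P6:0)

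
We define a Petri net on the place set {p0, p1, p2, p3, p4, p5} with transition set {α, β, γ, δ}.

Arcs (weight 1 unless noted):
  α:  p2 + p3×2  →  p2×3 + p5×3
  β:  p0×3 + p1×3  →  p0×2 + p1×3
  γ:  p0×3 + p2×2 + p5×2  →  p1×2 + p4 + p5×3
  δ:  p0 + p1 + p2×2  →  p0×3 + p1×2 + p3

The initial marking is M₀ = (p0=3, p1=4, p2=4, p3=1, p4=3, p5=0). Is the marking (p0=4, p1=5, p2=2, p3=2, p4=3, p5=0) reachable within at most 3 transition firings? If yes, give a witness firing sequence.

YES — reachable via ⟨β, δ⟩ (2 firings)

step 1: fire β:  (p0=3, p1=4, p2=4, p3=1, p4=3, p5=0) → (p0=2, p1=4, p2=4, p3=1, p4=3, p5=0)
step 2: fire δ:  (p0=2, p1=4, p2=4, p3=1, p4=3, p5=0) → (p0=4, p1=5, p2=2, p3=2, p4=3, p5=0)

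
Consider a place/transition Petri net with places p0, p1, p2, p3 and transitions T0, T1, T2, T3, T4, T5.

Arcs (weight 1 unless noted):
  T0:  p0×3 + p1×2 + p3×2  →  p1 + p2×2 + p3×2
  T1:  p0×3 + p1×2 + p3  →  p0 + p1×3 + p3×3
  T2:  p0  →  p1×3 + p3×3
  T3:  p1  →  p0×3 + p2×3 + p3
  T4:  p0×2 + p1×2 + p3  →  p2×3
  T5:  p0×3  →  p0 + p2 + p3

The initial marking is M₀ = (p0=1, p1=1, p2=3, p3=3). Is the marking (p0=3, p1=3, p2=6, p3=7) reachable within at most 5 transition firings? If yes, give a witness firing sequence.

step 1: fire T2:  (p0=1, p1=1, p2=3, p3=3) → (p0=0, p1=4, p2=3, p3=6)
step 2: fire T3:  (p0=0, p1=4, p2=3, p3=6) → (p0=3, p1=3, p2=6, p3=7)

YES — reachable via ⟨T2, T3⟩ (2 firings)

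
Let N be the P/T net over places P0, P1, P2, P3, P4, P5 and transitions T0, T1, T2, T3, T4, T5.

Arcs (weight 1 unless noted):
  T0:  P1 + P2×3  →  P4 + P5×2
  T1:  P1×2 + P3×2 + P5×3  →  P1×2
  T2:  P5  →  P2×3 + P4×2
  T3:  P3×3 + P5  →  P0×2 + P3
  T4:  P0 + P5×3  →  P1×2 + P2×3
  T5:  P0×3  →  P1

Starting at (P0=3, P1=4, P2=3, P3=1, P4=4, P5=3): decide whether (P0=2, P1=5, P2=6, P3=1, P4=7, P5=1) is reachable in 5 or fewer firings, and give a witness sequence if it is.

YES — reachable via ⟨T0, T2, T4⟩ (3 firings)

step 1: fire T0:  (P0=3, P1=4, P2=3, P3=1, P4=4, P5=3) → (P0=3, P1=3, P2=0, P3=1, P4=5, P5=5)
step 2: fire T2:  (P0=3, P1=3, P2=0, P3=1, P4=5, P5=5) → (P0=3, P1=3, P2=3, P3=1, P4=7, P5=4)
step 3: fire T4:  (P0=3, P1=3, P2=3, P3=1, P4=7, P5=4) → (P0=2, P1=5, P2=6, P3=1, P4=7, P5=1)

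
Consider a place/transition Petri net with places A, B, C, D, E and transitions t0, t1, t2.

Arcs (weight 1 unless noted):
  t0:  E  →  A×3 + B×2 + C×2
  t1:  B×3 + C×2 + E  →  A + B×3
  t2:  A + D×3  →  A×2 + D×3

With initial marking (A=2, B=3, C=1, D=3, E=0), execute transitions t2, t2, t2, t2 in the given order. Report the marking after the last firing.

step 1: fire t2:  (A=2, B=3, C=1, D=3, E=0) → (A=3, B=3, C=1, D=3, E=0)
step 2: fire t2:  (A=3, B=3, C=1, D=3, E=0) → (A=4, B=3, C=1, D=3, E=0)
step 3: fire t2:  (A=4, B=3, C=1, D=3, E=0) → (A=5, B=3, C=1, D=3, E=0)
step 4: fire t2:  (A=5, B=3, C=1, D=3, E=0) → (A=6, B=3, C=1, D=3, E=0)

(A=6, B=3, C=1, D=3, E=0)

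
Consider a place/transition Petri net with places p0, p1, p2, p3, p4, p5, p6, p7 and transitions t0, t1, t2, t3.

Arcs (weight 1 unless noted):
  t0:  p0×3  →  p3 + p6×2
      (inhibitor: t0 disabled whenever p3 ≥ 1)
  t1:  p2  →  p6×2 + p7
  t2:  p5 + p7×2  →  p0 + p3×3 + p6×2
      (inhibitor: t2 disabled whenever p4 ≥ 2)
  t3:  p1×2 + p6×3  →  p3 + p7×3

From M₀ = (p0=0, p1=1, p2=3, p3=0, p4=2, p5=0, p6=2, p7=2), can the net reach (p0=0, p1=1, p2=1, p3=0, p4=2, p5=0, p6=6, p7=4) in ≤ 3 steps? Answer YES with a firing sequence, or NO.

step 1: fire t1:  (p0=0, p1=1, p2=3, p3=0, p4=2, p5=0, p6=2, p7=2) → (p0=0, p1=1, p2=2, p3=0, p4=2, p5=0, p6=4, p7=3)
step 2: fire t1:  (p0=0, p1=1, p2=2, p3=0, p4=2, p5=0, p6=4, p7=3) → (p0=0, p1=1, p2=1, p3=0, p4=2, p5=0, p6=6, p7=4)

YES — reachable via ⟨t1, t1⟩ (2 firings)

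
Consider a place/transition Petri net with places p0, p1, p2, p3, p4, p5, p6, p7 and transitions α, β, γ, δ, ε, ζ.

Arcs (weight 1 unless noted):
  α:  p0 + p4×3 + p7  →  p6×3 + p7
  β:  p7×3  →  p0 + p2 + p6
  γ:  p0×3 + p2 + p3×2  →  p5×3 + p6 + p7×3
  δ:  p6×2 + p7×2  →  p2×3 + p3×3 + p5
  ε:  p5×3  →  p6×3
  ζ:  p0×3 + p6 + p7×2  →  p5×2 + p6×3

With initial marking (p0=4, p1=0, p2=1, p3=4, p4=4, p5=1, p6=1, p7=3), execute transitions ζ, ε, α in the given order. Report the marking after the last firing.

(p0=0, p1=0, p2=1, p3=4, p4=1, p5=0, p6=9, p7=1)

step 1: fire ζ:  (p0=4, p1=0, p2=1, p3=4, p4=4, p5=1, p6=1, p7=3) → (p0=1, p1=0, p2=1, p3=4, p4=4, p5=3, p6=3, p7=1)
step 2: fire ε:  (p0=1, p1=0, p2=1, p3=4, p4=4, p5=3, p6=3, p7=1) → (p0=1, p1=0, p2=1, p3=4, p4=4, p5=0, p6=6, p7=1)
step 3: fire α:  (p0=1, p1=0, p2=1, p3=4, p4=4, p5=0, p6=6, p7=1) → (p0=0, p1=0, p2=1, p3=4, p4=1, p5=0, p6=9, p7=1)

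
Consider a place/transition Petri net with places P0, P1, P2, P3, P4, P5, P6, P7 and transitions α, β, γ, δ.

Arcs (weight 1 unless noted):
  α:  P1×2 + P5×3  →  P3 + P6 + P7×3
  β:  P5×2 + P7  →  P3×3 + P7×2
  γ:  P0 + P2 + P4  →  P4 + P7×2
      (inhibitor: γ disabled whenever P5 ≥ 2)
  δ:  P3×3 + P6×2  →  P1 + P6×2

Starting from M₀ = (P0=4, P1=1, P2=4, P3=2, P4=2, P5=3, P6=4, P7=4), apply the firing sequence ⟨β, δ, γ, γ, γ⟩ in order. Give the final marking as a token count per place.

step 1: fire β:  (P0=4, P1=1, P2=4, P3=2, P4=2, P5=3, P6=4, P7=4) → (P0=4, P1=1, P2=4, P3=5, P4=2, P5=1, P6=4, P7=5)
step 2: fire δ:  (P0=4, P1=1, P2=4, P3=5, P4=2, P5=1, P6=4, P7=5) → (P0=4, P1=2, P2=4, P3=2, P4=2, P5=1, P6=4, P7=5)
step 3: fire γ:  (P0=4, P1=2, P2=4, P3=2, P4=2, P5=1, P6=4, P7=5) → (P0=3, P1=2, P2=3, P3=2, P4=2, P5=1, P6=4, P7=7)
step 4: fire γ:  (P0=3, P1=2, P2=3, P3=2, P4=2, P5=1, P6=4, P7=7) → (P0=2, P1=2, P2=2, P3=2, P4=2, P5=1, P6=4, P7=9)
step 5: fire γ:  (P0=2, P1=2, P2=2, P3=2, P4=2, P5=1, P6=4, P7=9) → (P0=1, P1=2, P2=1, P3=2, P4=2, P5=1, P6=4, P7=11)

(P0=1, P1=2, P2=1, P3=2, P4=2, P5=1, P6=4, P7=11)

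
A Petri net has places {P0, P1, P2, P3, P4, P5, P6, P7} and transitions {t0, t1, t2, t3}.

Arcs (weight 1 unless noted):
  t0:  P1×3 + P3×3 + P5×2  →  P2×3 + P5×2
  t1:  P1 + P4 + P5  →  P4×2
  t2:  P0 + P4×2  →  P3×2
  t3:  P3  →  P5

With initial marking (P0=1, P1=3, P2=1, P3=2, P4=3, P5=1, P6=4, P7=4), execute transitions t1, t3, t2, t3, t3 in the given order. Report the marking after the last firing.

(P0=0, P1=2, P2=1, P3=1, P4=2, P5=3, P6=4, P7=4)

step 1: fire t1:  (P0=1, P1=3, P2=1, P3=2, P4=3, P5=1, P6=4, P7=4) → (P0=1, P1=2, P2=1, P3=2, P4=4, P5=0, P6=4, P7=4)
step 2: fire t3:  (P0=1, P1=2, P2=1, P3=2, P4=4, P5=0, P6=4, P7=4) → (P0=1, P1=2, P2=1, P3=1, P4=4, P5=1, P6=4, P7=4)
step 3: fire t2:  (P0=1, P1=2, P2=1, P3=1, P4=4, P5=1, P6=4, P7=4) → (P0=0, P1=2, P2=1, P3=3, P4=2, P5=1, P6=4, P7=4)
step 4: fire t3:  (P0=0, P1=2, P2=1, P3=3, P4=2, P5=1, P6=4, P7=4) → (P0=0, P1=2, P2=1, P3=2, P4=2, P5=2, P6=4, P7=4)
step 5: fire t3:  (P0=0, P1=2, P2=1, P3=2, P4=2, P5=2, P6=4, P7=4) → (P0=0, P1=2, P2=1, P3=1, P4=2, P5=3, P6=4, P7=4)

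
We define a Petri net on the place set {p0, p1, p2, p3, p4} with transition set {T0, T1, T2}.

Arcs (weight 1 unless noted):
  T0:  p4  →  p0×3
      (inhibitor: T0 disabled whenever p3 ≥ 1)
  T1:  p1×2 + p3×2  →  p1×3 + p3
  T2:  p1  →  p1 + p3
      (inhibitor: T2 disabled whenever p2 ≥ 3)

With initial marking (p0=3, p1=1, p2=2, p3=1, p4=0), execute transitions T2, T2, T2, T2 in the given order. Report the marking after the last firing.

step 1: fire T2:  (p0=3, p1=1, p2=2, p3=1, p4=0) → (p0=3, p1=1, p2=2, p3=2, p4=0)
step 2: fire T2:  (p0=3, p1=1, p2=2, p3=2, p4=0) → (p0=3, p1=1, p2=2, p3=3, p4=0)
step 3: fire T2:  (p0=3, p1=1, p2=2, p3=3, p4=0) → (p0=3, p1=1, p2=2, p3=4, p4=0)
step 4: fire T2:  (p0=3, p1=1, p2=2, p3=4, p4=0) → (p0=3, p1=1, p2=2, p3=5, p4=0)

(p0=3, p1=1, p2=2, p3=5, p4=0)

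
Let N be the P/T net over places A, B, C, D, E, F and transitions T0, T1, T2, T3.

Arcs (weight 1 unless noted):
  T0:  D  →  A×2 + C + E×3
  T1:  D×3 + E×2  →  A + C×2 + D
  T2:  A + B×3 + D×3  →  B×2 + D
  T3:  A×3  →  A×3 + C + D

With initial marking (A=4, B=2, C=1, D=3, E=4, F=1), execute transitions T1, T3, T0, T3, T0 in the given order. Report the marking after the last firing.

(A=9, B=2, C=7, D=1, E=8, F=1)

step 1: fire T1:  (A=4, B=2, C=1, D=3, E=4, F=1) → (A=5, B=2, C=3, D=1, E=2, F=1)
step 2: fire T3:  (A=5, B=2, C=3, D=1, E=2, F=1) → (A=5, B=2, C=4, D=2, E=2, F=1)
step 3: fire T0:  (A=5, B=2, C=4, D=2, E=2, F=1) → (A=7, B=2, C=5, D=1, E=5, F=1)
step 4: fire T3:  (A=7, B=2, C=5, D=1, E=5, F=1) → (A=7, B=2, C=6, D=2, E=5, F=1)
step 5: fire T0:  (A=7, B=2, C=6, D=2, E=5, F=1) → (A=9, B=2, C=7, D=1, E=8, F=1)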